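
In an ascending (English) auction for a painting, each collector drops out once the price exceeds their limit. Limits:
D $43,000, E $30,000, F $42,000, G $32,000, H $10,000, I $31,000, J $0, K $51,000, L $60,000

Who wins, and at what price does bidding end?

L wins at $51,000

Rule: the price rises until one bidder remains; the winner pays the price at which the last rival dropped out.
Limits in order: 60,000 (L) > 51,000 (K) > 43,000 (D) > 42,000 (F) > 32,000 (G) > 31,000 (I) > …
Once the price passes $51,000, only L is left; the hammer falls at K's limit of $51,000.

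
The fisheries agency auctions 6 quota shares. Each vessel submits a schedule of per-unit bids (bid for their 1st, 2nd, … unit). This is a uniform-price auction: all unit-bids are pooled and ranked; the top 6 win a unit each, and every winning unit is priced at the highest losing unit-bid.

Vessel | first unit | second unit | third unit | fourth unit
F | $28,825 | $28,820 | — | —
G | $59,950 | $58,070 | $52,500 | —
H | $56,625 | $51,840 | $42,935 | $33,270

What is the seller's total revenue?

All unit-bids, highest first — top 6: 59,950 (G-1), 58,070 (G-2), 56,625 (H-1), 52,500 (G-3), 51,840 (H-2), 42,935 (H-3)
First bid not allocated: $33,270.
Allocation: G 3, H 3. Every unit priced at $33,270.
Revenue = 6 × 33,270 = $199,620.

Total revenue: $199,620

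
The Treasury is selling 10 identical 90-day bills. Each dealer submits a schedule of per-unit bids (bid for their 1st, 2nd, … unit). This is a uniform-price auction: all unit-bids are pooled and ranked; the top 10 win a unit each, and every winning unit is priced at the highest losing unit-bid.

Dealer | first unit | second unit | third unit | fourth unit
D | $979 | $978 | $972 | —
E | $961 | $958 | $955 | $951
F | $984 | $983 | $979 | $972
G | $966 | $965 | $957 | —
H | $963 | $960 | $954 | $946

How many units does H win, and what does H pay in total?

Merging the schedules and taking the best 10: 984 (F-1), 983 (F-2), 979 (D-1), 979 (F-3), 978 (D-2), 972 (D-3), 972 (F-4), 966 (G-1), 965 (G-2), 963 (H-1)
The (k+1)-th unit-bid is $961.
H wins 1 unit(s) at $961 each.

H: 1 unit, pays $961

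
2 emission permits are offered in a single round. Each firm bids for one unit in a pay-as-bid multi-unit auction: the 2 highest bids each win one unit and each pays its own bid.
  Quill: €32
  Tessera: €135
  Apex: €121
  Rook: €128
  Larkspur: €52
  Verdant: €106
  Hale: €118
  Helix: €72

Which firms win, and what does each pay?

Bids ranked high→low: 135 (Tessera), 128 (Rook), 121 (Apex), 118 (Hale), …
The 2 highest are Tessera, Rook.
Each winner pays its own bid: Tessera €135, Rook €128.

Tessera €135, Rook €128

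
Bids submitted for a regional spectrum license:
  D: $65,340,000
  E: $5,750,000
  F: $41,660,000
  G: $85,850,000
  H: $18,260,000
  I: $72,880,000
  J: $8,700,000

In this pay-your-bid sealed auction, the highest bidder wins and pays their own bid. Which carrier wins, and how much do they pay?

Bids ranked: 85,850,000 (G) > 72,880,000 (I) > 65,340,000 (D) > 41,660,000 (F) > 18,260,000 (H) > 8,700,000 (J) > …
G is highest → pays own bid, $85,850,000.

G pays $85,850,000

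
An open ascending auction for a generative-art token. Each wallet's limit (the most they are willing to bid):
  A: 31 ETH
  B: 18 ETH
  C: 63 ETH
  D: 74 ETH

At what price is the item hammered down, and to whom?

Ascending (English) auction: the price rises until one bidder remains; the winner pays the price at which the last rival dropped out.
Limits in order: 74 (D) > 63 (C) > 31 (A) > 18 (B)
Once the price passes 63 ETH, only D is left; the hammer falls at C's limit of 63 ETH.

D wins at 63 ETH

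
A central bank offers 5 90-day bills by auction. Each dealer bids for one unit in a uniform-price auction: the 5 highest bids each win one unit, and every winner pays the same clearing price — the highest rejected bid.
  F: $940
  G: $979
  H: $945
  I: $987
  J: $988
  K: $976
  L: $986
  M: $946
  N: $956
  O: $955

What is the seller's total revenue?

Total revenue: $4,780

Ordering the bids: 988 (J), 987 (I), 986 (L), 979 (G), 976 (K), 956 (N), 955 (O), …
Top 5: J, I, L, G, K.
First losing bid is N's $956, which sets the uniform price.
Total revenue = 5 × $956 = $4,780.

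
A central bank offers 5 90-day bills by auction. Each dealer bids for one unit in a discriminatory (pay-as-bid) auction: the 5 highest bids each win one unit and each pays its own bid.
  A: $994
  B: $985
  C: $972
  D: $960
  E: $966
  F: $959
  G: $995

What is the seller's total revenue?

Bids ranked high→low: 995 (G), 994 (A), 985 (B), 972 (C), 966 (E), 960 (D), 959 (F)
Winners (5 units): G, A, B, C, E.
Total revenue = 995 + 994 + 985 + 972 + 966 = $4,912.

Total revenue: $4,912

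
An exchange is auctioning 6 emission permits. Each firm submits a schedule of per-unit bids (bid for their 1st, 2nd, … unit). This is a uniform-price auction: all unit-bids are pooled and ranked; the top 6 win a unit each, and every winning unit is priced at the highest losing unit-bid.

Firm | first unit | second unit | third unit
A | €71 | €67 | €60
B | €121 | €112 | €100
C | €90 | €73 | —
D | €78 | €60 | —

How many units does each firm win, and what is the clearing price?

B 3, C 2, D 1; clearing price €71

All unit-bids, highest first — top 6: 121 (B-1), 112 (B-2), 100 (B-3), 90 (C-1), 78 (D-1), 73 (C-2)
First bid not allocated: €71.
Allocation: B 3, C 2, D 1.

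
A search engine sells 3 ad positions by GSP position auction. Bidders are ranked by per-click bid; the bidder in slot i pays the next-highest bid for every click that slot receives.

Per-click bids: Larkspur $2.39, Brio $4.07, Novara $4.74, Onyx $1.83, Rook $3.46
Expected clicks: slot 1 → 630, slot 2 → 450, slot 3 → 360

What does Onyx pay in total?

Onyx pays $0.00

Sorting advertisers: $4.74 (Novara) > $4.07 (Brio) > $3.46 (Rook) > $2.39 (Larkspur) > …
Onyx ranks below slot 3 → no slot, pays nothing.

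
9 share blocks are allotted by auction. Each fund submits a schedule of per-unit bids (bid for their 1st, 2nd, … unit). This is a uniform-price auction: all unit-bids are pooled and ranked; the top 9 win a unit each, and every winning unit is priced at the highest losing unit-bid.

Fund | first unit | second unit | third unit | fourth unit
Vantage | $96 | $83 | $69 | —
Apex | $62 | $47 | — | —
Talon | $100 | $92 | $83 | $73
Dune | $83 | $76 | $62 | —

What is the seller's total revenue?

Merging the schedules and taking the best 9: 100 (Talon-1), 96 (Vantage-1), 92 (Talon-2), 83 (Vantage-2), 83 (Talon-3), 83 (Dune-1), 76 (Dune-2), 73 (Talon-4), 69 (Vantage-3)
Highest rejected unit-bid = $62.
Allocation: Dune 2, Talon 4, Vantage 3. Every unit priced at $62.
Revenue = 9 × 62 = $558.

Total revenue: $558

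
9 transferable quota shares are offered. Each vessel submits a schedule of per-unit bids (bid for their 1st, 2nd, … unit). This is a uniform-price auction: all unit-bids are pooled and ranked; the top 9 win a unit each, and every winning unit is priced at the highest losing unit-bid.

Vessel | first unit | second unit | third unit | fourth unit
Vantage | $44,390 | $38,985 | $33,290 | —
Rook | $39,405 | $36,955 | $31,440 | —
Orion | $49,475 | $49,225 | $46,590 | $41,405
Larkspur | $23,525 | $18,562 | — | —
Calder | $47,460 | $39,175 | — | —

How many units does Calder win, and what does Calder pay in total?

Calder: 2 units, pays $73,910

All unit-bids, highest first — top 9: 49,475 (Orion-1), 49,225 (Orion-2), 47,460 (Calder-1), 46,590 (Orion-3), 44,390 (Vantage-1), 41,405 (Orion-4), 39,405 (Rook-1), 39,175 (Calder-2), 38,985 (Vantage-2)
Highest rejected unit-bid = $36,955.
Calder wins 2 unit(s) at $36,955 each.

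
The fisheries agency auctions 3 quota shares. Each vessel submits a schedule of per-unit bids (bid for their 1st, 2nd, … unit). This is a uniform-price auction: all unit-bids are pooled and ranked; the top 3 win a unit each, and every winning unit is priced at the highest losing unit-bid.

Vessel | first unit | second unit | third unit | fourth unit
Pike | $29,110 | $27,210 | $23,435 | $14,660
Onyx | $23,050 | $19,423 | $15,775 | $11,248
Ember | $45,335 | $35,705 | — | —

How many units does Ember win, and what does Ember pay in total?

All unit-bids, highest first — top 3: 45,335 (Ember-1), 35,705 (Ember-2), 29,110 (Pike-1)
First bid not allocated: $27,210.
Ember wins 2 unit(s) at $27,210 each.

Ember: 2 units, pays $54,420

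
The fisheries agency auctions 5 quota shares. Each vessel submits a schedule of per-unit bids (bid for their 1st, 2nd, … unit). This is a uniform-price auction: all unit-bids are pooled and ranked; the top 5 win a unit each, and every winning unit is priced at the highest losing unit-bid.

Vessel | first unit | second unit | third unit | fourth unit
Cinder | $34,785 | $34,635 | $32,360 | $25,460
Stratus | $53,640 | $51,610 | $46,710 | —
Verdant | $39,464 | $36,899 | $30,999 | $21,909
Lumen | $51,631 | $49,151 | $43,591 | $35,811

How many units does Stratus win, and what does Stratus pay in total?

Stratus: 3 units, pays $130,773

Merging the schedules and taking the best 5: 53,640 (Stratus-1), 51,631 (Lumen-1), 51,610 (Stratus-2), 49,151 (Lumen-2), 46,710 (Stratus-3)
Highest rejected unit-bid = $43,591.
Stratus wins 3 unit(s) at $43,591 each.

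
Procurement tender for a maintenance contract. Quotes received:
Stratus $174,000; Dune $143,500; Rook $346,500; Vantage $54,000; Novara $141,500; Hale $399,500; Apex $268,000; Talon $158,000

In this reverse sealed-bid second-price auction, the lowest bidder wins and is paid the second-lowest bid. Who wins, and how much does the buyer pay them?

Vantage is paid $141,500

Sorting bids: 54,000 (Vantage) < 141,500 (Novara) < 143,500 (Dune) < 158,000 (Talon) < 174,000 (Stratus) < 268,000 (Apex) < …
Second-price: Vantage is paid Novara's bid of $141,500.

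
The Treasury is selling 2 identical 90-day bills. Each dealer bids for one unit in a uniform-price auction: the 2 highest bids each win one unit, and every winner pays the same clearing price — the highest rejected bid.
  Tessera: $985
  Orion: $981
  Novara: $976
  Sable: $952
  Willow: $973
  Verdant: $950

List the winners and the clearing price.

Tessera, Orion; each pays $976

Sorting: 985 (Tessera), 981 (Orion), 976 (Novara), 973 (Willow), …
Top 2: Tessera, Orion.
First losing bid is Novara's $976, which sets the uniform price.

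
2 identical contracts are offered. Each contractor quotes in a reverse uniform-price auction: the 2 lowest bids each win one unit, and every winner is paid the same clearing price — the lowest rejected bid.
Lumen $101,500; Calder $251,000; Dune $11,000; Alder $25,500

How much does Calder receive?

Calder is paid $0

Sorting: 11,000 (Dune), 25,500 (Alder), 101,500 (Lumen), 251,000 (Calder)
Lowest 2: Dune, Alder.
Clearing price = lowest rejected bid = $101,500.
Calder does not win → is paid $0.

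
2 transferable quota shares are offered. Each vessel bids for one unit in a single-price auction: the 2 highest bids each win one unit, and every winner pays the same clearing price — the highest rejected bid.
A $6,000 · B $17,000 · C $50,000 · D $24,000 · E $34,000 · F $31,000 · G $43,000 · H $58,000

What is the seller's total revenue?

Total revenue: $86,000

Bids ranked high→low: 58,000 (H), 50,000 (C), 43,000 (G), 34,000 (E), …
The 2 highest are H, C.
First losing bid is G's $43,000, which sets the uniform price.
Total revenue = 2 × $43,000 = $86,000.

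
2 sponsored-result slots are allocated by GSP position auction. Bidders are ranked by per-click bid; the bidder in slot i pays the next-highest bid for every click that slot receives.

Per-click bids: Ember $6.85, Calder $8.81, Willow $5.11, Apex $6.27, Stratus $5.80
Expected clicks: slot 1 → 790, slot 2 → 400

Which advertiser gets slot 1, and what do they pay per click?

Calder; $6.85 per click

Ranked by bid: $8.81 (Calder) > $6.85 (Ember) > $6.27 (Apex) > …
Slot 1 goes to the first-ranked bidder, Calder, who pays the next bid down: $6.85/click.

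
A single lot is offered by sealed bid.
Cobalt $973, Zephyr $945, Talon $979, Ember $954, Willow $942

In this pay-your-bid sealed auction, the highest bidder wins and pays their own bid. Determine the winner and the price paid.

Talon pays $979

Bids in order: 979 (Talon) > 973 (Cobalt) > 954 (Ember) > 945 (Zephyr) > 942 (Willow)
First-price: Talon pays what they bid, $979.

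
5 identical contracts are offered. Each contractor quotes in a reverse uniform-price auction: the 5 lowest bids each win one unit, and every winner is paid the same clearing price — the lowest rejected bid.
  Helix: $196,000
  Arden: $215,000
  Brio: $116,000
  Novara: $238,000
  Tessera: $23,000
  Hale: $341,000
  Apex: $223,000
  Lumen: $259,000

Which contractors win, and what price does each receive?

Bids ranked low→high: 23,000 (Tessera), 116,000 (Brio), 196,000 (Helix), 215,000 (Arden), 223,000 (Apex), 238,000 (Novara), 259,000 (Lumen), …
Lowest 5: Tessera, Brio, Helix, Arden, Apex.
Clearing price = lowest rejected bid = $238,000.

Tessera, Brio, Helix, Arden, Apex; each is paid $238,000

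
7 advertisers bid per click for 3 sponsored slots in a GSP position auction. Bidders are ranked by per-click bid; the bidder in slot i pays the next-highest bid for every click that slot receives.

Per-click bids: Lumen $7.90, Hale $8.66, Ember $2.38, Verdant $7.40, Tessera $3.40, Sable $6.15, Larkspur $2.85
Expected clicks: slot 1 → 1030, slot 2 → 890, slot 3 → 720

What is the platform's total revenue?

Sorting advertisers: $8.66 (Hale) > $7.90 (Lumen) > $7.40 (Verdant) > $6.15 (Sable) > …
Slot 1: Hale pays $7.90 × 1030 = $8137.00
Slot 2: Lumen pays $7.40 × 890 = $6586.00
Slot 3: Verdant pays $6.15 × 720 = $4428.00
Total = $19151.00

Total revenue: $19151.00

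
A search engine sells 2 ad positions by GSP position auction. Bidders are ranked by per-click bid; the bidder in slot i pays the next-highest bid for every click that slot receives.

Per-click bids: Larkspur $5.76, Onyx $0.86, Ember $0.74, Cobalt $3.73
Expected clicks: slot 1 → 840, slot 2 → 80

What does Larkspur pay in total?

Per-click bids in order: $5.76 (Larkspur) > $3.73 (Cobalt) > $0.86 (Onyx) > …
Larkspur holds slot 1 → pays next bid $3.73 × 840 clicks = $3133.20.

Larkspur pays $3133.20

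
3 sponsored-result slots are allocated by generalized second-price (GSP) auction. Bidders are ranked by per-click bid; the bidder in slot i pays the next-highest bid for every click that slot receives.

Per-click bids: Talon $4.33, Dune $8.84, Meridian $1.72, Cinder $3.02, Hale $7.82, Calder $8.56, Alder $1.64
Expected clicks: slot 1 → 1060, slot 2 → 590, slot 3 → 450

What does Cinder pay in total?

Cinder pays $0.00

Sorting advertisers: $8.84 (Dune) > $8.56 (Calder) > $7.82 (Hale) > $4.33 (Talon) > …
Cinder ranks below slot 3 → no slot, pays nothing.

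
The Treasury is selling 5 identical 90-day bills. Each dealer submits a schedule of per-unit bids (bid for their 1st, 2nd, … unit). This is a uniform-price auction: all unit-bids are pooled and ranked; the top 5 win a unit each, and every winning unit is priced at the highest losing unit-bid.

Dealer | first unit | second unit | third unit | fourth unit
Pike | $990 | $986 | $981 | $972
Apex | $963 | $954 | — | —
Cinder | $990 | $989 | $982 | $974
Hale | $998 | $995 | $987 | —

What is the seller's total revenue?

Merging the schedules and taking the best 5: 998 (Hale-1), 995 (Hale-2), 990 (Pike-1), 990 (Cinder-1), 989 (Cinder-2)
First bid not allocated: $987.
Allocation: Cinder 2, Hale 2, Pike 1. Every unit priced at $987.
Revenue = 5 × 987 = $4,935.

Total revenue: $4,935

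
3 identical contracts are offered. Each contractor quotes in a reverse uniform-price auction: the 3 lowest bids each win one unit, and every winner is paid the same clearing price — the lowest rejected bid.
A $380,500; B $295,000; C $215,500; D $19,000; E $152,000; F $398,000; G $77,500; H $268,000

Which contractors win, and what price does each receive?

Sorting: 19,000 (D), 77,500 (G), 152,000 (E), 215,500 (C), 268,000 (H), …
Lowest 3: D, G, E.
First losing bid is C's $215,500, which sets the uniform price.

D, G, E; each is paid $215,500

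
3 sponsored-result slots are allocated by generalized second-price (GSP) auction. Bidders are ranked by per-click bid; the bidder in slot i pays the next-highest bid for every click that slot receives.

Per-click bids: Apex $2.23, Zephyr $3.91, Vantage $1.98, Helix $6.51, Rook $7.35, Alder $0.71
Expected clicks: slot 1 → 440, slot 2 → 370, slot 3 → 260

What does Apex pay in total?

Ranked by bid: $7.35 (Rook) > $6.51 (Helix) > $3.91 (Zephyr) > $2.23 (Apex) > …
Apex ranks below slot 3 → no slot, pays nothing.

Apex pays $0.00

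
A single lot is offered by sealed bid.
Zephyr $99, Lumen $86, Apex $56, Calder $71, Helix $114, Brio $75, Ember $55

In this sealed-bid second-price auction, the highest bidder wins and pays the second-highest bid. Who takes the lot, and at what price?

Helix pays $99

Bids in order: 114 (Helix) > 99 (Zephyr) > 86 (Lumen) > 75 (Brio) > 71 (Calder) > 56 (Apex) > …
Helix wins with the highest bid; price is set by the runner-up at $99.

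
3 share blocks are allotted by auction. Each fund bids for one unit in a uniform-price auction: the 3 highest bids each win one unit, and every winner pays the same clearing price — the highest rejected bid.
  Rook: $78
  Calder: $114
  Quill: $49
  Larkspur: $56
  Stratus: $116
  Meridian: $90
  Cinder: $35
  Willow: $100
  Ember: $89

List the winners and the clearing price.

Stratus, Calder, Willow; each pays $90

Bids ranked high→low: 116 (Stratus), 114 (Calder), 100 (Willow), 90 (Meridian), 89 (Ember), …
Top 3: Stratus, Calder, Willow.
First losing bid is Meridian's $90, which sets the uniform price.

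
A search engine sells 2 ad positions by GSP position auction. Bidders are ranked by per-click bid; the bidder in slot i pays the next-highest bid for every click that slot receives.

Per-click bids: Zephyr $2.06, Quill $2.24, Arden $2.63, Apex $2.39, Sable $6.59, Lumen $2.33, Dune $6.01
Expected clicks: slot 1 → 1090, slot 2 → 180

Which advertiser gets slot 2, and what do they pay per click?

Sorting advertisers: $6.59 (Sable) > $6.01 (Dune) > $2.63 (Arden) > …
Slot 2 goes to the second-ranked bidder, Dune, who pays the next bid down: $2.63/click.

Dune; $2.63 per click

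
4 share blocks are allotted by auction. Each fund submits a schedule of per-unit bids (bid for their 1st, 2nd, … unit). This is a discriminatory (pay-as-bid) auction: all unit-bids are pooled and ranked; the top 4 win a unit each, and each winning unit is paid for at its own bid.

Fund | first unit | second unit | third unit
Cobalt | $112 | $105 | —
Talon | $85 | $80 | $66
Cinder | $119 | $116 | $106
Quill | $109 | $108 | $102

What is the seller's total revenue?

Total revenue: $456

All unit-bids, highest first — top 4: 119 (Cinder-1), 116 (Cinder-2), 112 (Cobalt-1), 109 (Quill-1)
Next rejected bid: $108 (not a price — pay-as-bid).
Each winning unit pays its own bid.
Revenue = 119 + 116 + 112 + 109 = $456.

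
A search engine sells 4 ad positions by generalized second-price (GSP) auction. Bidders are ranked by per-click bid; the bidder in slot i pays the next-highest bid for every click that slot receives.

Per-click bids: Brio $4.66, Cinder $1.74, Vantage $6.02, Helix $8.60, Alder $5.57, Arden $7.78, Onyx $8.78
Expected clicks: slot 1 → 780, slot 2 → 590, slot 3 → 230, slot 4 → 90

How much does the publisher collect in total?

Ranked by bid: $8.78 (Onyx) > $8.60 (Helix) > $7.78 (Arden) > $6.02 (Vantage) > $5.57 (Alder) > …
Slot 1: Onyx pays $8.60 × 780 = $6708.00
Slot 2: Helix pays $7.78 × 590 = $4590.20
Slot 3: Arden pays $6.02 × 230 = $1384.60
Slot 4: Vantage pays $5.57 × 90 = $501.30
Total = $13184.10

Total revenue: $13184.10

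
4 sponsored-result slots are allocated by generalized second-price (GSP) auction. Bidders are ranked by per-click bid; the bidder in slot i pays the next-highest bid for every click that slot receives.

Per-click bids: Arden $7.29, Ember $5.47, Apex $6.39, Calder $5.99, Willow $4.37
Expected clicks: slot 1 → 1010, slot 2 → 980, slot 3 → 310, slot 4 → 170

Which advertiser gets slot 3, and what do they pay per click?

Calder; $5.47 per click

Ranked by bid: $7.29 (Arden) > $6.39 (Apex) > $5.99 (Calder) > $5.47 (Ember) > $4.37 (Willow)
Slot 3 goes to the third-ranked bidder, Calder, who pays the next bid down: $5.47/click.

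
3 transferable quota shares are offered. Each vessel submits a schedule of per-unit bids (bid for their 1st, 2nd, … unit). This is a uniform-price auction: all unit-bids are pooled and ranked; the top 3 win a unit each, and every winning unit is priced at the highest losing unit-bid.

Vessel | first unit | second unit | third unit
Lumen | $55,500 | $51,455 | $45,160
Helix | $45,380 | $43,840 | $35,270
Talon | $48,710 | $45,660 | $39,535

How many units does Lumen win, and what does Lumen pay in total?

Merging the schedules and taking the best 3: 55,500 (Lumen-1), 51,455 (Lumen-2), 48,710 (Talon-1)
First bid not allocated: $45,660.
Lumen wins 2 unit(s) at $45,660 each.

Lumen: 2 units, pays $91,320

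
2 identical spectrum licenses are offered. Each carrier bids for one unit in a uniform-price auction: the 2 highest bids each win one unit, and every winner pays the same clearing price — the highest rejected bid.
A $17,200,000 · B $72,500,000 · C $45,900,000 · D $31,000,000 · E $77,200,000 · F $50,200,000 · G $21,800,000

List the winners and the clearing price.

Sorting: 77,200,000 (E), 72,500,000 (B), 50,200,000 (F), 45,900,000 (C), …
Top 2: E, B.
Clearing price = highest rejected bid = $50,200,000.

E, B; each pays $50,200,000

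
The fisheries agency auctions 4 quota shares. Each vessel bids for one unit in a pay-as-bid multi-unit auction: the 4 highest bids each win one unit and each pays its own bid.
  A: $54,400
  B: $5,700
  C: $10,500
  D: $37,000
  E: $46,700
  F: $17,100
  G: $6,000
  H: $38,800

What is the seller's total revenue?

Total revenue: $176,900

Bids ranked high→low: 54,400 (A), 46,700 (E), 38,800 (H), 37,000 (D), 17,100 (F), 10,500 (C), …
Top 4: A, E, H, D.
Total revenue = 54,400 + 46,700 + 38,800 + 37,000 = $176,900.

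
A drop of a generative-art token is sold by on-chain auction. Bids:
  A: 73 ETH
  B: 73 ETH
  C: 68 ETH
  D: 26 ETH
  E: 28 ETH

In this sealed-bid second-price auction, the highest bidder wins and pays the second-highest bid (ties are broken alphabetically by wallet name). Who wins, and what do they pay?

Bids in order: 73 (A) > 73 (B) > 68 (C) > 28 (E) > 26 (D)
A and B tie at 73 ETH; tie-break gives it to A.
A is highest; pays the second-highest bid, 73 ETH.

A pays 73 ETH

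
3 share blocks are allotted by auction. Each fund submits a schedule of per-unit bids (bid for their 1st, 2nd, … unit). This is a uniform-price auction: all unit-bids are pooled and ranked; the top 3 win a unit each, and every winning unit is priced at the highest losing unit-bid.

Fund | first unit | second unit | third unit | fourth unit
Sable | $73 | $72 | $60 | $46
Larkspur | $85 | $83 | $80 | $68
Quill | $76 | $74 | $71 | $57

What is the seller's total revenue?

Total revenue: $228

Merging the schedules and taking the best 3: 85 (Larkspur-1), 83 (Larkspur-2), 80 (Larkspur-3)
Highest rejected unit-bid = $76.
Allocation: Larkspur 3. Every unit priced at $76.
Revenue = 3 × 76 = $228.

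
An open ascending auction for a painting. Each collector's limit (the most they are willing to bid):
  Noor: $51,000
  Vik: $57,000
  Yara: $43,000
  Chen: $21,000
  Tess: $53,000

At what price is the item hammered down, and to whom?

Rule: the price rises until one bidder remains; the winner pays the price at which the last rival dropped out.
Limits ranked: 57,000 (Vik) > 53,000 (Tess) > 51,000 (Noor) > 43,000 (Yara) > 21,000 (Chen)
Bidding ends when Tess exits at $53,000; Vik takes it.

Vik wins at $53,000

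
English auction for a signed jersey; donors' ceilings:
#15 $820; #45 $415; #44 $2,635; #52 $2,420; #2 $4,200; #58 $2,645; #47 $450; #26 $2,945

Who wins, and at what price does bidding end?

#2 wins at $2,945

Rule: the price rises until one bidder remains; the winner pays the price at which the last rival dropped out.
Limits in order: 4,200 (#2) > 2,945 (#26) > 2,645 (#58) > 2,635 (#44) > 2,420 (#52) > 820 (#15) > …
Bidding ends when #26 exits at $2,945; #2 takes it.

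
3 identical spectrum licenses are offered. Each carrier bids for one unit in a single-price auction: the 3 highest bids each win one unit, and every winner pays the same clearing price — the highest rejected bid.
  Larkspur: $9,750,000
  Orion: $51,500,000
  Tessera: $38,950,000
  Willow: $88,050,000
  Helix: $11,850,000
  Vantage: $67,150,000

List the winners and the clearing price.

Sorting: 88,050,000 (Willow), 67,150,000 (Vantage), 51,500,000 (Orion), 38,950,000 (Tessera), 11,850,000 (Helix), …
The 3 highest are Willow, Vantage, Orion.
Clearing price = highest rejected bid = $38,950,000.

Willow, Vantage, Orion; each pays $38,950,000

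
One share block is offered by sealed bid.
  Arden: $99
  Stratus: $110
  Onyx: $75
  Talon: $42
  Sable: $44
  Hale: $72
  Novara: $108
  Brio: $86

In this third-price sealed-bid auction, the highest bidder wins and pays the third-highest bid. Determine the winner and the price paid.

Sorting bids: 110 (Stratus) > 108 (Novara) > 99 (Arden) > 86 (Brio) > 75 (Onyx) > 72 (Hale) > …
Stratus is highest; pays the third-highest bid, $99.

Stratus pays $99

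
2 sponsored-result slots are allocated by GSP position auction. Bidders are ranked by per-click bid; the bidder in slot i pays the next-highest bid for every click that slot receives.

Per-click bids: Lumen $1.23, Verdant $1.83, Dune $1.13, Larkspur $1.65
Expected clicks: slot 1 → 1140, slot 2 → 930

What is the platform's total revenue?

Total revenue: $3024.90

Sorting advertisers: $1.83 (Verdant) > $1.65 (Larkspur) > $1.23 (Lumen) > …
Slot 1: Verdant pays $1.65 × 1140 = $1881.00
Slot 2: Larkspur pays $1.23 × 930 = $1143.90
Total = $3024.90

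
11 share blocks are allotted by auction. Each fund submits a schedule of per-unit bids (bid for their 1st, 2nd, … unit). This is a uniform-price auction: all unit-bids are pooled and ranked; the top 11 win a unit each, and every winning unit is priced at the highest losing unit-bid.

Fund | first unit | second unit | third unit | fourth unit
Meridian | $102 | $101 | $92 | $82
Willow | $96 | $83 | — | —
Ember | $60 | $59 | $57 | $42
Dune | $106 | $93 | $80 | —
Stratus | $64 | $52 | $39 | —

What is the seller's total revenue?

Total revenue: $649

Merging the schedules and taking the best 11: 106 (Dune-1), 102 (Meridian-1), 101 (Meridian-2), 96 (Willow-1), 93 (Dune-2), 92 (Meridian-3), 83 (Willow-2), 82 (Meridian-4), 80 (Dune-3), 64 (Stratus-1), 60 (Ember-1)
Highest rejected unit-bid = $59.
Allocation: Dune 3, Ember 1, Meridian 4, Stratus 1, Willow 2. Every unit priced at $59.
Revenue = 11 × 59 = $649.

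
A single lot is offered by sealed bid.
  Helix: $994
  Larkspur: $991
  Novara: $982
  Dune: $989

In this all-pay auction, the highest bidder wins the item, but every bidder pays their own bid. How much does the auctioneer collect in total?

Bids ranked: 994 (Helix) > 991 (Larkspur) > 989 (Dune) > 982 (Novara)
Every bidder forfeits their bid regardless of winning.
Revenue = 994 + 991 + 982 + 989 = $3,956.

Total revenue: $3,956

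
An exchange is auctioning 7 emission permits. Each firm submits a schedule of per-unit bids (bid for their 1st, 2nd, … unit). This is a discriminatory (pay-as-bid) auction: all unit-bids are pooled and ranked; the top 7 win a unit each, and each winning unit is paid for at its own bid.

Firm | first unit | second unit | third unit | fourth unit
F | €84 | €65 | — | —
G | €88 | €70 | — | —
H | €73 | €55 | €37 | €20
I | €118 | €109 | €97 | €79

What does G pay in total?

G pays €88

All unit-bids, highest first — top 7: 118 (I-1), 109 (I-2), 97 (I-3), 88 (G-1), 84 (F-1), 79 (I-4), 73 (H-1)
Next rejected bid: €70 (not a price — pay-as-bid).
G's winning unit-bids: 88 = €88.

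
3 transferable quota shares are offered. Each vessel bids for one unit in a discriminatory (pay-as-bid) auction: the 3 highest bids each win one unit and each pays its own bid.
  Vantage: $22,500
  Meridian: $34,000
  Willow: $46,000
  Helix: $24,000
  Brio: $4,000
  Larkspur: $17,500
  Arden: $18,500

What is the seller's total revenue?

Total revenue: $104,000

Bids ranked high→low: 46,000 (Willow), 34,000 (Meridian), 24,000 (Helix), 22,500 (Vantage), 18,500 (Arden), …
The 3 highest are Willow, Meridian, Helix.
Total revenue = 46,000 + 34,000 + 24,000 = $104,000.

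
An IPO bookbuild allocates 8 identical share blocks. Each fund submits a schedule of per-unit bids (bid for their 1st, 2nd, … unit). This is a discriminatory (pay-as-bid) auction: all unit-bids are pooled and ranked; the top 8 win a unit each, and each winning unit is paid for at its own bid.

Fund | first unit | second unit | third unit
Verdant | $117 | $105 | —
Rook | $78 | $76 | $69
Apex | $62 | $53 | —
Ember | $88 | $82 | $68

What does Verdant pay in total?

Pooled unit-bids ranked (top 8): 117 (Verdant-1), 105 (Verdant-2), 88 (Ember-1), 82 (Ember-2), 78 (Rook-1), 76 (Rook-2), 69 (Rook-3), 68 (Ember-3)
Next rejected bid: $62 (not a price — pay-as-bid).
Verdant's winning unit-bids: 117 + 105 = $222.

Verdant pays $222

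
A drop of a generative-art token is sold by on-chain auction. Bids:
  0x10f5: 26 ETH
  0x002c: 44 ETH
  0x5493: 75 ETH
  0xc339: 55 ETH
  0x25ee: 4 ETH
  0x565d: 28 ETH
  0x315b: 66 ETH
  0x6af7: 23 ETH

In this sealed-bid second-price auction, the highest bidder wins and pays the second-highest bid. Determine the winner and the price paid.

Sorting bids: 75 (0x5493) > 66 (0x315b) > 55 (0xc339) > 44 (0x002c) > 28 (0x565d) > 26 (0x10f5) > …
0x5493 is highest; pays the second-highest bid, 66 ETH.

0x5493 pays 66 ETH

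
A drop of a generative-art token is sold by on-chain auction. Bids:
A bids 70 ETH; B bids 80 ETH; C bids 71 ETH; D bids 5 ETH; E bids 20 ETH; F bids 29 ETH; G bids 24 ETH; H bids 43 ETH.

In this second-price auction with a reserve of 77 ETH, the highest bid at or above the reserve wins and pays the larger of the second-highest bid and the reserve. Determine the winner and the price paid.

Bids in order: 80 (B) > 71 (C) > 70 (A) > 43 (H) > 29 (F) > 24 (G) > …
B has the top bid at or above the reserve (80 ETH).
max(second-highest 71 ETH, reserve 77 ETH) = 77 ETH.

B pays 77 ETH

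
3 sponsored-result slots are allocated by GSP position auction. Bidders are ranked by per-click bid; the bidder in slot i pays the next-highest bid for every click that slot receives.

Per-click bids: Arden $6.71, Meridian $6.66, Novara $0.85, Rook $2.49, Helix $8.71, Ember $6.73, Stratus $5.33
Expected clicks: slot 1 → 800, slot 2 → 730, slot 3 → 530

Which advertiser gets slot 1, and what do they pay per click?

Helix; $6.73 per click

Sorting advertisers: $8.71 (Helix) > $6.73 (Ember) > $6.71 (Arden) > $6.66 (Meridian) > …
Slot 1 goes to the first-ranked bidder, Helix, who pays the next bid down: $6.73/click.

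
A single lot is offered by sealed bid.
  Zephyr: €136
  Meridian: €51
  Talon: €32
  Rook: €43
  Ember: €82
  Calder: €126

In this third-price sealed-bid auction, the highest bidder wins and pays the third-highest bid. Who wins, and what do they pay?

Sorting bids: 136 (Zephyr) > 126 (Calder) > 82 (Ember) > 51 (Meridian) > 43 (Rook) > 32 (Talon)
Zephyr is highest; pays the third-highest bid, €82.

Zephyr pays €82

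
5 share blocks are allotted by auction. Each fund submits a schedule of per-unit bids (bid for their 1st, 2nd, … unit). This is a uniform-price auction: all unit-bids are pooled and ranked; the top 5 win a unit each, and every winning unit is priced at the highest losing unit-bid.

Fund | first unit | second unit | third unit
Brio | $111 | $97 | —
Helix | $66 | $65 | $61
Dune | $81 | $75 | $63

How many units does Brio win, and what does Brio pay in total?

All unit-bids, highest first — top 5: 111 (Brio-1), 97 (Brio-2), 81 (Dune-1), 75 (Dune-2), 66 (Helix-1)
Highest rejected unit-bid = $65.
Brio wins 2 unit(s) at $65 each.

Brio: 2 units, pays $130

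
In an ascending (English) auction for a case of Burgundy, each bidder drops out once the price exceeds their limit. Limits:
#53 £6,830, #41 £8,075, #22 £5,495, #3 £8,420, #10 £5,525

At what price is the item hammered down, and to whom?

#3 wins at £8,075

Limits in order: 8,420 (#3) > 8,075 (#41) > 6,830 (#53) > 5,525 (#10) > 5,495 (#22)
Once the price passes £8,075, only #3 is left; the hammer falls at #41's limit of £8,075.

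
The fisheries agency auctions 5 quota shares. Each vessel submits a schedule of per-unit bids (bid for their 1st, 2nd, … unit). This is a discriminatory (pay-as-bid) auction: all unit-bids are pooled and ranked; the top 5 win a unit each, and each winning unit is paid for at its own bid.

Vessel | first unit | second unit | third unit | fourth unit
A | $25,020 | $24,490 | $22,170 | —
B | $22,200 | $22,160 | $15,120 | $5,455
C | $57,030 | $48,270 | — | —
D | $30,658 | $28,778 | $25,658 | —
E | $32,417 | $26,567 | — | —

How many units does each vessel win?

All unit-bids, highest first — top 5: 57,030 (C-1), 48,270 (C-2), 32,417 (E-1), 30,658 (D-1), 28,778 (D-2)
Next rejected bid: $26,567 (not a price — pay-as-bid).
Allocation: C 2, D 2, E 1.

C 2, D 2, E 1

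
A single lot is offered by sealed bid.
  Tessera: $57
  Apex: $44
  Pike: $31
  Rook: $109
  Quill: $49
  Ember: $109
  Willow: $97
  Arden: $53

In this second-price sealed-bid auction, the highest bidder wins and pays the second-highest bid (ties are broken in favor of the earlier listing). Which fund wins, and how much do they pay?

Second-price sealed-bid auction: the highest bidder wins and pays the second-highest bid.
Bids ranked: 109 (Rook) > 109 (Ember) > 97 (Willow) > 57 (Tessera) > 53 (Arden) > 49 (Quill) > …
Rook and Ember tie at $109; tie-break gives it to Rook.
Second-price: Rook pays Ember's bid of $109.

Rook pays $109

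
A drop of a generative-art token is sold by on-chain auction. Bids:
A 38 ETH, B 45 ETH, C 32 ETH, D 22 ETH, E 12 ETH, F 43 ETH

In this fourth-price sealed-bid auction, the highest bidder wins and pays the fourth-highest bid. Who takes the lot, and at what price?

Bids in order: 45 (B) > 43 (F) > 38 (A) > 32 (C) > 22 (D) > 12 (E)
B wins; payment is bid #4 in the ranking = 32 ETH.

B pays 32 ETH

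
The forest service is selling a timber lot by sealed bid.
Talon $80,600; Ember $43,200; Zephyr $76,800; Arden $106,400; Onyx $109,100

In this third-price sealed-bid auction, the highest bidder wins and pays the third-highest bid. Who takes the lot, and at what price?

Bids in order: 109,100 (Onyx) > 106,400 (Arden) > 80,600 (Talon) > 76,800 (Zephyr) > 43,200 (Ember)
Onyx is highest; pays the third-highest bid, $80,600.

Onyx pays $80,600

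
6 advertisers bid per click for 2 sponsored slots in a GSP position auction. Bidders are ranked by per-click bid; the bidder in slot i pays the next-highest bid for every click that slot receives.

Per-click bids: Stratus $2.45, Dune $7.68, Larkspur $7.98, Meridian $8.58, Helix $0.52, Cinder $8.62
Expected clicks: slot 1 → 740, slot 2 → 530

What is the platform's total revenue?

Sorting advertisers: $8.62 (Cinder) > $8.58 (Meridian) > $7.98 (Larkspur) > …
Slot 1: Cinder pays $8.58 × 740 = $6349.20
Slot 2: Meridian pays $7.98 × 530 = $4229.40
Total = $10578.60

Total revenue: $10578.60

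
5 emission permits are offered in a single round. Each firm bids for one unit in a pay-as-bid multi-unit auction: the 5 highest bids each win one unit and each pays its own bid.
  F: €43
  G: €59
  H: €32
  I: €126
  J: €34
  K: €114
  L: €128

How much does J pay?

Ordering the bids: 128 (L), 126 (I), 114 (K), 59 (G), 43 (F), 34 (J), 32 (H)
Winners (5 units): L, I, K, G, F.
J does not win → €0.

J pays €0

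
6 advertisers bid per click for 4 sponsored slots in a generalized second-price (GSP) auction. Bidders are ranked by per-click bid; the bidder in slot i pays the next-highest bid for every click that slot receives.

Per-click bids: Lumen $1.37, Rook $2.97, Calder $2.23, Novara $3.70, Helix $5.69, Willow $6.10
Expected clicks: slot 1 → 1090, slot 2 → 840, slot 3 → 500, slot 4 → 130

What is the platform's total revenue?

Total revenue: $11085.00

Ranked by bid: $6.10 (Willow) > $5.69 (Helix) > $3.70 (Novara) > $2.97 (Rook) > $2.23 (Calder) > …
Slot 1: Willow pays $5.69 × 1090 = $6202.10
Slot 2: Helix pays $3.70 × 840 = $3108.00
Slot 3: Novara pays $2.97 × 500 = $1485.00
Slot 4: Rook pays $2.23 × 130 = $289.90
Total = $11085.00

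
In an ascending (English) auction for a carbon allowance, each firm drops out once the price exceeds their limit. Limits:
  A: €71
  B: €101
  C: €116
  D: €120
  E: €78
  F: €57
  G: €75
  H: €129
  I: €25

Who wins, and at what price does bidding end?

Ascending (English) auction: the price rises until one bidder remains; the winner pays the price at which the last rival dropped out.
Sorting limits: 129 (H) > 120 (D) > 116 (C) > 101 (B) > 78 (E) > 75 (G) > …
Bidding ends when D exits at €120; H takes it.

H wins at €120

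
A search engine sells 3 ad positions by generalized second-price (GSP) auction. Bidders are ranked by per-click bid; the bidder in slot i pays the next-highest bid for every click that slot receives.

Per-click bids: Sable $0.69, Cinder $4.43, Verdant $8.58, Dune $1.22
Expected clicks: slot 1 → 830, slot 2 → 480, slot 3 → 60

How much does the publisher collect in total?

Sorting advertisers: $8.58 (Verdant) > $4.43 (Cinder) > $1.22 (Dune) > $0.69 (Sable)
Slot 1: Verdant pays $4.43 × 830 = $3676.90
Slot 2: Cinder pays $1.22 × 480 = $585.60
Slot 3: Dune pays $0.69 × 60 = $41.40
Total = $4303.90

Total revenue: $4303.90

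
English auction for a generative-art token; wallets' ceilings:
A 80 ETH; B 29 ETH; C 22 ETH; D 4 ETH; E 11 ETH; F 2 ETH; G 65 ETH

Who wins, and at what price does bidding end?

A wins at 65 ETH

Rule: the price rises until one bidder remains; the winner pays the price at which the last rival dropped out.
Sorting limits: 80 (A) > 65 (G) > 29 (B) > 22 (C) > 11 (E) > 4 (D) > …
G is the last rival to drop out, at 65 ETH; A remains and wins at that price.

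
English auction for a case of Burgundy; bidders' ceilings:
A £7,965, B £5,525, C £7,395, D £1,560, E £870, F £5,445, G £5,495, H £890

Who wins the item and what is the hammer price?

A wins at £7,395

Limits in order: 7,965 (A) > 7,395 (C) > 5,525 (B) > 5,495 (G) > 5,445 (F) > 1,560 (D) > …
Once the price passes £7,395, only A is left; the hammer falls at C's limit of £7,395.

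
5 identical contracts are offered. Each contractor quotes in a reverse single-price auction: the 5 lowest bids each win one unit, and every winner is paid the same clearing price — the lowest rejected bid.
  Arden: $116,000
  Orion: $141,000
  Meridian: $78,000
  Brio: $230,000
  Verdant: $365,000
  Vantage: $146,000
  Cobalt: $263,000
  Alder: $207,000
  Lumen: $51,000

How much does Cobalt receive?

Cobalt is paid $0

Sorting: 51,000 (Lumen), 78,000 (Meridian), 116,000 (Arden), 141,000 (Orion), 146,000 (Vantage), 207,000 (Alder), 230,000 (Brio), …
The 5 lowest are Lumen, Meridian, Arden, Orion, Vantage.
First losing bid is Alder's $207,000, which sets the uniform price.
Cobalt does not win → is paid $0.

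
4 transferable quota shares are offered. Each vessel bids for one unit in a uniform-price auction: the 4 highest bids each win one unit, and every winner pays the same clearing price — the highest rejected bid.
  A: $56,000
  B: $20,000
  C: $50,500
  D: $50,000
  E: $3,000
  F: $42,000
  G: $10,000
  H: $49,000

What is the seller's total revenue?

Sorting: 56,000 (A), 50,500 (C), 50,000 (D), 49,000 (H), 42,000 (F), 20,000 (B), …
Winners (4 units): A, C, D, H.
First losing bid is F's $42,000, which sets the uniform price.
Total revenue = 4 × $42,000 = $168,000.

Total revenue: $168,000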